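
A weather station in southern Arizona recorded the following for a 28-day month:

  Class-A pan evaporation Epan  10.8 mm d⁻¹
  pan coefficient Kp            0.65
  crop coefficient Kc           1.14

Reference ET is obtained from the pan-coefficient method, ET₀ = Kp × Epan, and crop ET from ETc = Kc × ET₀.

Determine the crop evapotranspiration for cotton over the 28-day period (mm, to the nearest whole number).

ET₀ = 0.65 × 10.8 = 7.0200 mm/d
ETc = Kc × ET₀ = 1.14 × 7.0200 = 8.0028 mm/d
Over 28 days: 8.0028 × 28 = 224.078 mm

224 mm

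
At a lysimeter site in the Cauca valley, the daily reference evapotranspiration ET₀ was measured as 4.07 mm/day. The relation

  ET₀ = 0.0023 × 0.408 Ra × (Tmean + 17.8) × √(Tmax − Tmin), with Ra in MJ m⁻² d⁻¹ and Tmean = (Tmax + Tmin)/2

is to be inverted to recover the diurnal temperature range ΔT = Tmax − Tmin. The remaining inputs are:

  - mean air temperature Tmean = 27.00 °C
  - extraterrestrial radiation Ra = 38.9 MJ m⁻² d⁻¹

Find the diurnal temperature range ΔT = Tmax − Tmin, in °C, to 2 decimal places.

√ΔT = ET₀ / [0.0023 × 0.408 × Ra × (Tmean+17.8)] = 4.07 / (0.0023 × 15.8712 × 44.80) = 2.4887
ΔT = 2.4887² = 6.194 °C

6.19 °C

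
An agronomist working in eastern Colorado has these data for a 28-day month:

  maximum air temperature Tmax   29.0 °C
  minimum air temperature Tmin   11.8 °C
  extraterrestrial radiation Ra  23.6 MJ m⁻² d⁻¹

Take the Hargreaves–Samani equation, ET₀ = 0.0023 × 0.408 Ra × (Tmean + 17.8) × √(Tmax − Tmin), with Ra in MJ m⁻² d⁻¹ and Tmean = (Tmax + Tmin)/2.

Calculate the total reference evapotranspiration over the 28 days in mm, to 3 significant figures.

98.2 mm

Tmean = (29.0 + 11.8)/2 = 20.40 °C
0.408 Ra = 0.408 × 23.6 = 9.6288 mm/d equivalent
ET₀ = 0.0023 × 9.6288 × (20.40 + 17.8) × √17.2 = 0.0023 × 9.6288 × 38.20 × 4.1473 = 3.5086 mm/d
Over 28 days: 3.5086 × 28 = 98.241 mm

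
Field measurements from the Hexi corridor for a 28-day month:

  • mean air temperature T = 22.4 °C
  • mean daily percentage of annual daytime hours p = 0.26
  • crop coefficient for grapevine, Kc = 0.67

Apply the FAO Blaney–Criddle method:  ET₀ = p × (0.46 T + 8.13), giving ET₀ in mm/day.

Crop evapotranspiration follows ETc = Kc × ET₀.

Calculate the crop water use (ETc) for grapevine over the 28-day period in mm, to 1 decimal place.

89.9 mm

ET₀ = 0.26 × (0.46 × 22.4 + 8.13) = 0.26 × 18.434 = 4.7928 mm/d
ETc = Kc × ET₀ = 0.67 × 4.7928 = 3.2112 mm/d
Over 28 days: 3.2112 × 28 = 89.914 mm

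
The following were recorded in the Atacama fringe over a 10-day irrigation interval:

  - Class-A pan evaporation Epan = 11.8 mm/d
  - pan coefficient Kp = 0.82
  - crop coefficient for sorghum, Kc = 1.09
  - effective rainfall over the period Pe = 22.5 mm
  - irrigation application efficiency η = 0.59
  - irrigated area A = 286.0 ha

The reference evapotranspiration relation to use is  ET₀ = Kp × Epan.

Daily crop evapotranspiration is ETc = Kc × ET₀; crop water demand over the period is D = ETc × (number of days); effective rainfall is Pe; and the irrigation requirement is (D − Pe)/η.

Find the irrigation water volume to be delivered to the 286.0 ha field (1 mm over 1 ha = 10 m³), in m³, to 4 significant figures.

ET₀ = 0.82 × 11.8 = 9.6760 mm/d
ETc = Kc × ET₀ = 1.09 × 9.6760 = 10.5468 mm/d
Crop demand D = ETc × 10 d = 10.5468 × 10 = 105.468 mm
D − Pe = 105.468 − 22.5 = 82.968 mm
Gross irrigation = 82.968 / 0.59 = 140.624 mm
Volume = 140.624 mm × 286.0 ha × 10 = 402184.6 m³

402200 m³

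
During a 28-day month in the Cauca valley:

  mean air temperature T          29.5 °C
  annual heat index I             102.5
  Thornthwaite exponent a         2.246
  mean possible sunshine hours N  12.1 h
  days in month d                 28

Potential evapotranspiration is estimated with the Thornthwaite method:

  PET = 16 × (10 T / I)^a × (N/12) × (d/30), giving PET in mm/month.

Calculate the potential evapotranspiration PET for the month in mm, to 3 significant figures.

162 mm

10T/I = 10 × 29.5 / 102.5 = 2.8780
(10T/I)^a = 2.8780^2.246 = 10.7428
Uncorrected PET = 16 × 10.7428 = 171.885 mm
Correction = (N/12)(d/30) = (12.1/12)(28/30) = 0.9411
PET = 171.885 × 0.9411 = 161.761 mm/month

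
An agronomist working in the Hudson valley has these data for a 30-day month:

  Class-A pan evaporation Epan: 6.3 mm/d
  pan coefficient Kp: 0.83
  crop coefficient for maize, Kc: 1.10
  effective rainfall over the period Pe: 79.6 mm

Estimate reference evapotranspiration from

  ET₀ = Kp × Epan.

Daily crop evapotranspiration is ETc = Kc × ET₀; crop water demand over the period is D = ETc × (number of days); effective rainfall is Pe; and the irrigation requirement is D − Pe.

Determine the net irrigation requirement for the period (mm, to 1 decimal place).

93.0 mm

ET₀ = 0.83 × 6.3 = 5.2290 mm/d
ETc = Kc × ET₀ = 1.10 × 5.2290 = 5.7519 mm/d
Crop demand D = ETc × 30 d = 5.7519 × 30 = 172.557 mm
D − Pe = 172.557 − 79.6 = 92.957 mm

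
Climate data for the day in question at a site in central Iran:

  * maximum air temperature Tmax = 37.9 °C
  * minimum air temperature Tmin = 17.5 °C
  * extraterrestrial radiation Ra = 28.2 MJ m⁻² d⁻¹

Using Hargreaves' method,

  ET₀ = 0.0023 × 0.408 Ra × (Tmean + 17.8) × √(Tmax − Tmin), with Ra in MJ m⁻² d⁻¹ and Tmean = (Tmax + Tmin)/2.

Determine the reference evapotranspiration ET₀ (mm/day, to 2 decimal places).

Tmean = (37.9 + 17.5)/2 = 27.70 °C
0.408 Ra = 0.408 × 28.2 = 11.5056 mm/d equivalent
ET₀ = 0.0023 × 11.5056 × (27.70 + 17.8) × √20.4 = 0.0023 × 11.5056 × 45.50 × 4.5166 = 5.4383 mm/d

5.44 mm/day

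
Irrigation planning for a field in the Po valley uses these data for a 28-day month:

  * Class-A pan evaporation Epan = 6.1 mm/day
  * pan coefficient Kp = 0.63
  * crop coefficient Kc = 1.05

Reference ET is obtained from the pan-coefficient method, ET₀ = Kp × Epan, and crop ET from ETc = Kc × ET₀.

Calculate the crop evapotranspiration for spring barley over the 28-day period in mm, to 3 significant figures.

ET₀ = 0.63 × 6.1 = 3.8430 mm/d
ETc = Kc × ET₀ = 1.05 × 3.8430 = 4.0352 mm/d
Over 28 days: 4.0352 × 28 = 112.986 mm

113 mm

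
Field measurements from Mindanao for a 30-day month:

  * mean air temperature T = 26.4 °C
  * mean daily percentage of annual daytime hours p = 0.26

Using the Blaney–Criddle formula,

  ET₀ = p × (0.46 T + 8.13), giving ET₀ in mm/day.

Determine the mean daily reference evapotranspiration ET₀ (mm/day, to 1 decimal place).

ET₀ = 0.26 × (0.46 × 26.4 + 8.13) = 0.26 × 20.274 = 5.2712 mm/d

5.3 mm/day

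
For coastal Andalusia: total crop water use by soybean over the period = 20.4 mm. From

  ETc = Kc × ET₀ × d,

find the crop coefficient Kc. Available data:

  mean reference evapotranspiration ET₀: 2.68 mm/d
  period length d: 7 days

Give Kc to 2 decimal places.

1.09

ETc = Kc × ET₀ × d  ⇒  Kc = ETc / (ET₀ × d)
Kc = 20.4 / (2.68 × 7) = 20.4 / 18.76 = 1.0874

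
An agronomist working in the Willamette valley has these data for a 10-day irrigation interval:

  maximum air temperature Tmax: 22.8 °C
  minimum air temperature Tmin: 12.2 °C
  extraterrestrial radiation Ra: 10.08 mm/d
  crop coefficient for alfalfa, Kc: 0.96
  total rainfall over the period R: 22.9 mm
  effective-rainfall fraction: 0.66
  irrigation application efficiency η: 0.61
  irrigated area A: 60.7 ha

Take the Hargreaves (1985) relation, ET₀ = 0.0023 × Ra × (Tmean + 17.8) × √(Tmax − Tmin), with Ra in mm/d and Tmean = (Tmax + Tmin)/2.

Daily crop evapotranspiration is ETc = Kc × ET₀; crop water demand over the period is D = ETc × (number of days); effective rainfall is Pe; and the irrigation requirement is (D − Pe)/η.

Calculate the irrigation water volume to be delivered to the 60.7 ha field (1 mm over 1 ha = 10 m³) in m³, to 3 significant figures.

10400 m³

Tmean = (22.8 + 12.2)/2 = 17.50 °C
ET₀ = 0.0023 × 10.08 × (17.50 + 17.8) × √10.6 = 0.0023 × 10.08 × 35.30 × 3.2558 = 2.6645 mm/d
ETc = Kc × ET₀ = 0.96 × 2.6645 = 2.5579 mm/d
Crop demand D = ETc × 10 d = 2.5579 × 10 = 25.579 mm
Pe = 0.66 × 22.9 = 15.114 mm
D − Pe = 25.579 − 15.114 = 10.465 mm
Gross irrigation = 10.465 / 0.61 = 17.156 mm
Volume = 17.156 mm × 60.7 ha × 10 = 10413.7 m³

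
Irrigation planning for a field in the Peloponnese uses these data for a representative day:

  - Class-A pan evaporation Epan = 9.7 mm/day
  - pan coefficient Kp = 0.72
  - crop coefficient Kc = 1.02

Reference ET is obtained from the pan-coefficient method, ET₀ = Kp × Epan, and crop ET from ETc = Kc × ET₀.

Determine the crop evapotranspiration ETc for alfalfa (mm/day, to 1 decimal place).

ET₀ = 0.72 × 9.7 = 6.9840 mm/d
ETc = Kc × ET₀ = 1.02 × 6.9840 = 7.1237 mm/d

7.1 mm/day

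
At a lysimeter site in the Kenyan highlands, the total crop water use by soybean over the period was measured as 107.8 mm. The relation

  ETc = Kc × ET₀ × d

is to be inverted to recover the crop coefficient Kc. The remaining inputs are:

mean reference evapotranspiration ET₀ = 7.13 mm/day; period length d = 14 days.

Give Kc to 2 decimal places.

ETc = Kc × ET₀ × d  ⇒  Kc = ETc / (ET₀ × d)
Kc = 107.8 / (7.13 × 14) = 107.8 / 99.82 = 1.0799

1.08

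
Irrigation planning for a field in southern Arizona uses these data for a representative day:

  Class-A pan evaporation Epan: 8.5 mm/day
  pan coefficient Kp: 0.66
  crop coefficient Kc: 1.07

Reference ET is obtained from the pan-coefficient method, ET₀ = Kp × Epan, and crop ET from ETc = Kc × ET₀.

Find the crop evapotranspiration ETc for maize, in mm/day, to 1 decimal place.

ET₀ = 0.66 × 8.5 = 5.6100 mm/d
ETc = Kc × ET₀ = 1.07 × 5.6100 = 6.0027 mm/d

6.0 mm/day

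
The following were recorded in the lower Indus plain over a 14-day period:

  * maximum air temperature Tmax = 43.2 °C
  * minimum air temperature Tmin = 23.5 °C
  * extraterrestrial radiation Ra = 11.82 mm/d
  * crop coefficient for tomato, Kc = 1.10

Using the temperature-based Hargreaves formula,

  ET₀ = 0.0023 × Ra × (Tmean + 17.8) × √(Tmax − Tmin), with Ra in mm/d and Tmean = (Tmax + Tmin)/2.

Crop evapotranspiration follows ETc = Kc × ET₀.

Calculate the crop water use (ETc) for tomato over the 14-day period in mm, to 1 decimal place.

Tmean = (43.2 + 23.5)/2 = 33.35 °C
ET₀ = 0.0023 × 11.82 × (33.35 + 17.8) × √19.7 = 0.0023 × 11.82 × 51.15 × 4.4385 = 6.1720 mm/d
ETc = Kc × ET₀ = 1.10 × 6.1720 = 6.7892 mm/d
Over 14 days: 6.7892 × 14 = 95.049 mm

95.0 mm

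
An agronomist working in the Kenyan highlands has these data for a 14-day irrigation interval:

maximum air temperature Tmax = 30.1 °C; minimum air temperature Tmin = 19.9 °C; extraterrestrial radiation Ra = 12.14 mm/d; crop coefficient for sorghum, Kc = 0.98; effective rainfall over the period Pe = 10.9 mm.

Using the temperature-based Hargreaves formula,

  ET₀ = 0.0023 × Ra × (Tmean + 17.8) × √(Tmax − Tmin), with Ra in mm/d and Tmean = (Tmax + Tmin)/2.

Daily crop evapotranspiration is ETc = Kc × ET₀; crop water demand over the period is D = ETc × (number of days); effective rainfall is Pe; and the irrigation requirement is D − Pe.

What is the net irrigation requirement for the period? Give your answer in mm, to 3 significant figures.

41.5 mm

Tmean = (30.1 + 19.9)/2 = 25.00 °C
ET₀ = 0.0023 × 12.14 × (25.00 + 17.8) × √10.2 = 0.0023 × 12.14 × 42.80 × 3.1937 = 3.8167 mm/d
ETc = Kc × ET₀ = 0.98 × 3.8167 = 3.7404 mm/d
Crop demand D = ETc × 14 d = 3.7404 × 14 = 52.366 mm
D − Pe = 52.366 − 10.9 = 41.466 mm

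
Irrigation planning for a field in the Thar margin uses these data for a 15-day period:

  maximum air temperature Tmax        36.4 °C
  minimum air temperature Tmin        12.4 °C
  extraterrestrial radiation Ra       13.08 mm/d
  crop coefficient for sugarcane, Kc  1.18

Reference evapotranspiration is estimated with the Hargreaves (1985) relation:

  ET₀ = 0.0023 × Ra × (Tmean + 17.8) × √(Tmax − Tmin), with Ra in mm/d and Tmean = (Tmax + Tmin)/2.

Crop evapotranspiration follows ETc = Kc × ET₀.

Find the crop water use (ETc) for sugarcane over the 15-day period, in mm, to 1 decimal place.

Tmean = (36.4 + 12.4)/2 = 24.40 °C
ET₀ = 0.0023 × 13.08 × (24.40 + 17.8) × √24.0 = 0.0023 × 13.08 × 42.20 × 4.8990 = 6.2195 mm/d
ETc = Kc × ET₀ = 1.18 × 6.2195 = 7.3390 mm/d
Over 15 days: 7.3390 × 15 = 110.085 mm

110.1 mm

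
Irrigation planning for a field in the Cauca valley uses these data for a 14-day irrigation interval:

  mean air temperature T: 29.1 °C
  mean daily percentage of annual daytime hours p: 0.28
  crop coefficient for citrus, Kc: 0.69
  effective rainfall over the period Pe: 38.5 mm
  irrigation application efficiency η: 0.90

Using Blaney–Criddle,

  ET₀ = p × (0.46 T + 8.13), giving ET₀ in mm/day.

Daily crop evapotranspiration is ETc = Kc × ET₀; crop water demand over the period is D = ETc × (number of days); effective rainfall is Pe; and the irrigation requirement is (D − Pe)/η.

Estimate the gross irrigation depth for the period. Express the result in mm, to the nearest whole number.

ET₀ = 0.28 × (0.46 × 29.1 + 8.13) = 0.28 × 21.516 = 6.0245 mm/d
ETc = Kc × ET₀ = 0.69 × 6.0245 = 4.1569 mm/d
Crop demand D = ETc × 14 d = 4.1569 × 14 = 58.197 mm
D − Pe = 58.197 − 38.5 = 19.697 mm
Gross irrigation = 19.697 / 0.90 = 21.886 mm

22 mm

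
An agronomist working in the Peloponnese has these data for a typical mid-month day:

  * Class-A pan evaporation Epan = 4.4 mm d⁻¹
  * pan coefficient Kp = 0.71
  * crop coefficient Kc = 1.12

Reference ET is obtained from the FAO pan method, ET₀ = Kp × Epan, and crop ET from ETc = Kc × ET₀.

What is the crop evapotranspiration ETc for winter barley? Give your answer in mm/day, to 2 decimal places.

3.50 mm/day

ET₀ = 0.71 × 4.4 = 3.1240 mm/d
ETc = Kc × ET₀ = 1.12 × 3.1240 = 3.4989 mm/d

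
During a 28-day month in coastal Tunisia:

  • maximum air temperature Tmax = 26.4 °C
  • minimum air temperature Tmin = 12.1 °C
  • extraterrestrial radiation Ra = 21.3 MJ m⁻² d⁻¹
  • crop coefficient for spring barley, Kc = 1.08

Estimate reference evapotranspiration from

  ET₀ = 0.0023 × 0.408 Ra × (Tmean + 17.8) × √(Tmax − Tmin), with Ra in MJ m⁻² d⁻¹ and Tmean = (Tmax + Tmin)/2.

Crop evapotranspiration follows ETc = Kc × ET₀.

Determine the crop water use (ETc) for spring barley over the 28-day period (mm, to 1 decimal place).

Tmean = (26.4 + 12.1)/2 = 19.25 °C
0.408 Ra = 0.408 × 21.3 = 8.6904 mm/d equivalent
ET₀ = 0.0023 × 8.6904 × (19.25 + 17.8) × √14.3 = 0.0023 × 8.6904 × 37.05 × 3.7815 = 2.8004 mm/d
ETc = Kc × ET₀ = 1.08 × 2.8004 = 3.0244 mm/d
Over 28 days: 3.0244 × 28 = 84.683 mm

84.7 mm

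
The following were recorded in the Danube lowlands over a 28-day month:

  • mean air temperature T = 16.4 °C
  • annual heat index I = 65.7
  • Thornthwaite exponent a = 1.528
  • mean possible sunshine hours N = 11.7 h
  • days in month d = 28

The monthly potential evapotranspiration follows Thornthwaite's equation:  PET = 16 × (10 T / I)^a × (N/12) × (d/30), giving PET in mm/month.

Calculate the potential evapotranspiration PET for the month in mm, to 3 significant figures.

58.9 mm

10T/I = 10 × 16.4 / 65.7 = 2.4962
(10T/I)^a = 2.4962^1.528 = 4.0462
Uncorrected PET = 16 × 4.0462 = 64.739 mm
Correction = (N/12)(d/30) = (11.7/12)(28/30) = 0.9100
PET = 64.739 × 0.9100 = 58.912 mm/month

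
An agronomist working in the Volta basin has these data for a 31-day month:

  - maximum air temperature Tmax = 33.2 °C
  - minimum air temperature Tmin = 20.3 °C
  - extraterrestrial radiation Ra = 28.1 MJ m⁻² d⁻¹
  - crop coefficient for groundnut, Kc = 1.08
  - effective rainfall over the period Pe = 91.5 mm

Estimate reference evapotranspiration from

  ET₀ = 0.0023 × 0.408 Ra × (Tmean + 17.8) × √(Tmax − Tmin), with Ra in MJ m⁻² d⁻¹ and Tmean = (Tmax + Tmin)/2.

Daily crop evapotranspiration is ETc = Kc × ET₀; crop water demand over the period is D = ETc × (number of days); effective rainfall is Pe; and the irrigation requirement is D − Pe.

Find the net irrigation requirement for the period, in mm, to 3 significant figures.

49.8 mm

Tmean = (33.2 + 20.3)/2 = 26.75 °C
0.408 Ra = 0.408 × 28.1 = 11.4648 mm/d equivalent
ET₀ = 0.0023 × 11.4648 × (26.75 + 17.8) × √12.9 = 0.0023 × 11.4648 × 44.55 × 3.5917 = 4.2193 mm/d
ETc = Kc × ET₀ = 1.08 × 4.2193 = 4.5568 mm/d
Crop demand D = ETc × 31 d = 4.5568 × 31 = 141.261 mm
D − Pe = 141.261 − 91.5 = 49.761 mm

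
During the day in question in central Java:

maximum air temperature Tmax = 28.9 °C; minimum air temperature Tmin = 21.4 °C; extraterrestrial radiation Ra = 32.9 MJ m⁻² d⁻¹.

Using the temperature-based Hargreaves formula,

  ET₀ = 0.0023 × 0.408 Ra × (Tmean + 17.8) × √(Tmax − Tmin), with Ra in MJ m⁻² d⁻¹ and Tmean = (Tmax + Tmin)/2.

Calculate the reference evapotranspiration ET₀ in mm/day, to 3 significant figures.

3.63 mm/day

Tmean = (28.9 + 21.4)/2 = 25.15 °C
0.408 Ra = 0.408 × 32.9 = 13.4232 mm/d equivalent
ET₀ = 0.0023 × 13.4232 × (25.15 + 17.8) × √7.5 = 0.0023 × 13.4232 × 42.95 × 2.7386 = 3.6314 mm/d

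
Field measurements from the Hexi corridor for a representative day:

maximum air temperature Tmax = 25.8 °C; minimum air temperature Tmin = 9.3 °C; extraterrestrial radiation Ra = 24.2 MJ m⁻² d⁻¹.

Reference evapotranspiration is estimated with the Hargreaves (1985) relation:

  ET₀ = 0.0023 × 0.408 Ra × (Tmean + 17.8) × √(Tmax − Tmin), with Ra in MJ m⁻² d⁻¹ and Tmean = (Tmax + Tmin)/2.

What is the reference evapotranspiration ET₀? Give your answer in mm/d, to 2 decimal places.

Tmean = (25.8 + 9.3)/2 = 17.55 °C
0.408 Ra = 0.408 × 24.2 = 9.8736 mm/d equivalent
ET₀ = 0.0023 × 9.8736 × (17.55 + 17.8) × √16.5 = 0.0023 × 9.8736 × 35.35 × 4.0620 = 3.2609 mm/d

3.26 mm/d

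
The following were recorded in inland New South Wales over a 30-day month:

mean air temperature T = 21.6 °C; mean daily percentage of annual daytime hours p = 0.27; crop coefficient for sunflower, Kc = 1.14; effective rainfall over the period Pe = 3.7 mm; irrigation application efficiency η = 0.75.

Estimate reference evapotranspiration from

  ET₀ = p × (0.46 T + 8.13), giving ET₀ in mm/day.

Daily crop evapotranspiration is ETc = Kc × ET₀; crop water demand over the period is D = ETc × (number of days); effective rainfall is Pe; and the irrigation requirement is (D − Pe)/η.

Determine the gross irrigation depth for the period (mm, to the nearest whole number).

217 mm

ET₀ = 0.27 × (0.46 × 21.6 + 8.13) = 0.27 × 18.066 = 4.8778 mm/d
ETc = Kc × ET₀ = 1.14 × 4.8778 = 5.5607 mm/d
Crop demand D = ETc × 30 d = 5.5607 × 30 = 166.821 mm
D − Pe = 166.821 − 3.7 = 163.121 mm
Gross irrigation = 163.121 / 0.75 = 217.495 mm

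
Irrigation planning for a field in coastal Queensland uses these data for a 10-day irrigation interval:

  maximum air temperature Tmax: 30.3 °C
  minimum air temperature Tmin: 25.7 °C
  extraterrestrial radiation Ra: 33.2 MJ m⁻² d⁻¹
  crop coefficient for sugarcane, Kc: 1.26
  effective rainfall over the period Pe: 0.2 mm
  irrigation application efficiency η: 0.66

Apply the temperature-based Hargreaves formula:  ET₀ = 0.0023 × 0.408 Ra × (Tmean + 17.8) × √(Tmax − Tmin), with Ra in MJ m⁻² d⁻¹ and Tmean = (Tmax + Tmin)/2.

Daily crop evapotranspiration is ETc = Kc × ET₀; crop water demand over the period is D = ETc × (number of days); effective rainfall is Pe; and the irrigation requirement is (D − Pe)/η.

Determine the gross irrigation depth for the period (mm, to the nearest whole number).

Tmean = (30.3 + 25.7)/2 = 28.00 °C
0.408 Ra = 0.408 × 33.2 = 13.5456 mm/d equivalent
ET₀ = 0.0023 × 13.5456 × (28.00 + 17.8) × √4.6 = 0.0023 × 13.5456 × 45.80 × 2.1448 = 3.0604 mm/d
ETc = Kc × ET₀ = 1.26 × 3.0604 = 3.8561 mm/d
Crop demand D = ETc × 10 d = 3.8561 × 10 = 38.561 mm
D − Pe = 38.561 − 0.2 = 38.361 mm
Gross irrigation = 38.361 / 0.66 = 58.123 mm

58 mm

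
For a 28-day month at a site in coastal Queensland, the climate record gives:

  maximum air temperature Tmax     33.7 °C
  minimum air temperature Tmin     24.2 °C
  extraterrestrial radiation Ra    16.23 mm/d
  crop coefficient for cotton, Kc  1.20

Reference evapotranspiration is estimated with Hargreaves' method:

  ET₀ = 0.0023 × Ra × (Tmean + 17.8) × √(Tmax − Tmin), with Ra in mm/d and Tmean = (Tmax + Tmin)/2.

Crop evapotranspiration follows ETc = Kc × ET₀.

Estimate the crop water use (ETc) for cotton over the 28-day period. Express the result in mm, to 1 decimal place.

Tmean = (33.7 + 24.2)/2 = 28.95 °C
ET₀ = 0.0023 × 16.23 × (28.95 + 17.8) × √9.5 = 0.0023 × 16.23 × 46.75 × 3.0822 = 5.3788 mm/d
ETc = Kc × ET₀ = 1.20 × 5.3788 = 6.4546 mm/d
Over 28 days: 6.4546 × 28 = 180.729 mm

180.7 mm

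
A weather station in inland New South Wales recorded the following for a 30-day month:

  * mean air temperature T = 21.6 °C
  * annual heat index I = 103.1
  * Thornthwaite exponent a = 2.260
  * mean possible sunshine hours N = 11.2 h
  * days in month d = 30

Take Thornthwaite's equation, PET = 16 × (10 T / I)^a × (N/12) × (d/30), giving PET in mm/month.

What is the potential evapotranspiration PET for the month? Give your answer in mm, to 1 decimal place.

10T/I = 10 × 21.6 / 103.1 = 2.0951
(10T/I)^a = 2.0951^2.260 = 5.3201
Uncorrected PET = 16 × 5.3201 = 85.122 mm
Correction = (N/12)(d/30) = (11.2/12)(30/30) = 0.9333
PET = 85.122 × 0.9333 = 79.444 mm/month

79.4 mm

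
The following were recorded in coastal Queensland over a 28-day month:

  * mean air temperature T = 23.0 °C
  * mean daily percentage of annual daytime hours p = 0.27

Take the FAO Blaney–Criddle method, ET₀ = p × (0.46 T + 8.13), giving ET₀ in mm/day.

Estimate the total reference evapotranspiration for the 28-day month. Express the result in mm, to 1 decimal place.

ET₀ = 0.27 × (0.46 × 23.0 + 8.13) = 0.27 × 18.710 = 5.0517 mm/d
Monthly total = 5.0517 × 28 = 141.448 mm

141.4 mm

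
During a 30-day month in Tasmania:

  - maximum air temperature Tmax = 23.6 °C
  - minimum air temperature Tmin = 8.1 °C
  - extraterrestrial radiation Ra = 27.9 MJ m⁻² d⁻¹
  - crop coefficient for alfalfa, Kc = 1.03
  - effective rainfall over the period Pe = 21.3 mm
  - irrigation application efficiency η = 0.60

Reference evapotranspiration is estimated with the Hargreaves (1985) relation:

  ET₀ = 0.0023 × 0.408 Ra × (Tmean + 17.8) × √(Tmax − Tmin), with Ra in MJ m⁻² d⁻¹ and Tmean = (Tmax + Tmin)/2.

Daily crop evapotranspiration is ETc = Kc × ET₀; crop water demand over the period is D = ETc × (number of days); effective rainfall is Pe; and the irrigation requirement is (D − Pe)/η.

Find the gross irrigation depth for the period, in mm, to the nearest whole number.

143 mm

Tmean = (23.6 + 8.1)/2 = 15.85 °C
0.408 Ra = 0.408 × 27.9 = 11.3832 mm/d equivalent
ET₀ = 0.0023 × 11.3832 × (15.85 + 17.8) × √15.5 = 0.0023 × 11.3832 × 33.65 × 3.9370 = 3.4685 mm/d
ETc = Kc × ET₀ = 1.03 × 3.4685 = 3.5726 mm/d
Crop demand D = ETc × 30 d = 3.5726 × 30 = 107.178 mm
D − Pe = 107.178 − 21.3 = 85.878 mm
Gross irrigation = 85.878 / 0.60 = 143.130 mm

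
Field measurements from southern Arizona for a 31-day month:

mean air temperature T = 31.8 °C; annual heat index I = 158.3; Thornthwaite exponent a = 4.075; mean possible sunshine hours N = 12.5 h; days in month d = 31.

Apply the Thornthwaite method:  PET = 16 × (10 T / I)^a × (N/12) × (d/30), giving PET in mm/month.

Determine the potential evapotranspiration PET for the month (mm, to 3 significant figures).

296 mm

10T/I = 10 × 31.8 / 158.3 = 2.0088
(10T/I)^a = 2.0088^4.075 = 17.1580
Uncorrected PET = 16 × 17.1580 = 274.528 mm
Correction = (N/12)(d/30) = (12.5/12)(31/30) = 1.0764
PET = 274.528 × 1.0764 = 295.502 mm/month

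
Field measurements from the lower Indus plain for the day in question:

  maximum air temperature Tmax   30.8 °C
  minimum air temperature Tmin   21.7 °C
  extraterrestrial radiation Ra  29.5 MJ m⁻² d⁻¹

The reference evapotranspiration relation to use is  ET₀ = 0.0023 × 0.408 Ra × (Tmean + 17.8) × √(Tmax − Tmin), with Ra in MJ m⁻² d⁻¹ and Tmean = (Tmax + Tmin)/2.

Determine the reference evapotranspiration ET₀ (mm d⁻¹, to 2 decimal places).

3.68 mm d⁻¹

Tmean = (30.8 + 21.7)/2 = 26.25 °C
0.408 Ra = 0.408 × 29.5 = 12.0360 mm/d equivalent
ET₀ = 0.0023 × 12.0360 × (26.25 + 17.8) × √9.1 = 0.0023 × 12.0360 × 44.05 × 3.0166 = 3.6785 mm/d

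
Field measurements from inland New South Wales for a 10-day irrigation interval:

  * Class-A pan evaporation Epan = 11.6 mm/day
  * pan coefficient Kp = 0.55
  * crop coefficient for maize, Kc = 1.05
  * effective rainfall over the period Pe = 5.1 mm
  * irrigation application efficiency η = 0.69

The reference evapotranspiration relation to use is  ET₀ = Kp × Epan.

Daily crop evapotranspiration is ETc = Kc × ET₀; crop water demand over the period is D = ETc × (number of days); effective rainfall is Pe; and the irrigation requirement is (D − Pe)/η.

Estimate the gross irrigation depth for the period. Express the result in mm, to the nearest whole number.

ET₀ = 0.55 × 11.6 = 6.3800 mm/d
ETc = Kc × ET₀ = 1.05 × 6.3800 = 6.6990 mm/d
Crop demand D = ETc × 10 d = 6.6990 × 10 = 66.990 mm
D − Pe = 66.990 − 5.1 = 61.890 mm
Gross irrigation = 61.890 / 0.69 = 89.696 mm

90 mm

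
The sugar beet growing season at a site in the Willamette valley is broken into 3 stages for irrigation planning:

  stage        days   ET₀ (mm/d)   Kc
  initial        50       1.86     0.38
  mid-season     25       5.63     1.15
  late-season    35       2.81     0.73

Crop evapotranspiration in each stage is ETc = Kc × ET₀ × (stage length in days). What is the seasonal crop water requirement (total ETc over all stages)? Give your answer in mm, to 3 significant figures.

269 mm

initial: 0.38 × 1.86 × 50 = 35.34 mm
mid-season: 1.15 × 5.63 × 25 = 161.86 mm
late-season: 0.73 × 2.81 × 35 = 71.80 mm
Seasonal total = 269.00 mm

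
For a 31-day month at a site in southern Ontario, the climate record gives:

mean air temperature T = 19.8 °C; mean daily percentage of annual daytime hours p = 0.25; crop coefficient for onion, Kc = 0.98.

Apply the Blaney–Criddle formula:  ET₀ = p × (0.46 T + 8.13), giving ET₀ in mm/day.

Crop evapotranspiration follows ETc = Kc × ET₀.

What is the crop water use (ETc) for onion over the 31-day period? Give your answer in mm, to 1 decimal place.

ET₀ = 0.25 × (0.46 × 19.8 + 8.13) = 0.25 × 17.238 = 4.3095 mm/d
ETc = Kc × ET₀ = 0.98 × 4.3095 = 4.2233 mm/d
Over 31 days: 4.2233 × 31 = 130.922 mm

130.9 mm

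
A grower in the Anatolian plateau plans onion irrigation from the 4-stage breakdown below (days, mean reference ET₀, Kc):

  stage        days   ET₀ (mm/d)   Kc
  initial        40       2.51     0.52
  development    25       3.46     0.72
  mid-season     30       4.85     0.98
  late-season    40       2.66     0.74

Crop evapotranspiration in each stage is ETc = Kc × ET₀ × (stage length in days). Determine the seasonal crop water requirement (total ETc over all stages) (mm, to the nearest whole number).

336 mm

initial: 0.52 × 2.51 × 40 = 52.21 mm
development: 0.72 × 3.46 × 25 = 62.28 mm
mid-season: 0.98 × 4.85 × 30 = 142.59 mm
late-season: 0.74 × 2.66 × 40 = 78.74 mm
Seasonal total = 335.82 mm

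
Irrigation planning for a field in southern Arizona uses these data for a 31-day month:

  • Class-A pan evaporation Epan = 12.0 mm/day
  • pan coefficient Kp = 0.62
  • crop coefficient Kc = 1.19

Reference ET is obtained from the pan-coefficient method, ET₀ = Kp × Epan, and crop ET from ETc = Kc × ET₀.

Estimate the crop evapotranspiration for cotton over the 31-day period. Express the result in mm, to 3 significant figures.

ET₀ = 0.62 × 12.0 = 7.4400 mm/d
ETc = Kc × ET₀ = 1.19 × 7.4400 = 8.8536 mm/d
Over 31 days: 8.8536 × 31 = 274.462 mm

274 mm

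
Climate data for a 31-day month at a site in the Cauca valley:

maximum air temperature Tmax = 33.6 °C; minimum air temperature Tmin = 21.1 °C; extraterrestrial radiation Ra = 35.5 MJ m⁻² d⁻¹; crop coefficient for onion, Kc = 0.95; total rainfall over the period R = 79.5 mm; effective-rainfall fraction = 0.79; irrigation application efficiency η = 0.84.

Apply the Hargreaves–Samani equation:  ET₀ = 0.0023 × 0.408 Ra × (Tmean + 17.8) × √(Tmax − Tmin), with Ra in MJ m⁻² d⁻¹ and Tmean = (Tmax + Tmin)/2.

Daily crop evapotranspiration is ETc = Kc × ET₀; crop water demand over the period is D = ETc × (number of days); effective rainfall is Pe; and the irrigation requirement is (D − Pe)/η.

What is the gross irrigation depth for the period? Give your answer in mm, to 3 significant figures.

112 mm

Tmean = (33.6 + 21.1)/2 = 27.35 °C
0.408 Ra = 0.408 × 35.5 = 14.4840 mm/d equivalent
ET₀ = 0.0023 × 14.4840 × (27.35 + 17.8) × √12.5 = 0.0023 × 14.4840 × 45.15 × 3.5355 = 5.3177 mm/d
ETc = Kc × ET₀ = 0.95 × 5.3177 = 5.0518 mm/d
Crop demand D = ETc × 31 d = 5.0518 × 31 = 156.606 mm
Pe = 0.79 × 79.5 = 62.805 mm
D − Pe = 156.606 − 62.805 = 93.801 mm
Gross irrigation = 93.801 / 0.84 = 111.668 mm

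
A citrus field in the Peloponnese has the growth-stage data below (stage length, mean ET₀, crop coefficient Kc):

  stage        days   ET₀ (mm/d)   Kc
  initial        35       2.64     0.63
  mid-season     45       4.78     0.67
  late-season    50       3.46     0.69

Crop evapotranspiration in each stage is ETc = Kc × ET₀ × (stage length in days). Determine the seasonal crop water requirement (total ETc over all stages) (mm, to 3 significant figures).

initial: 0.63 × 2.64 × 35 = 58.21 mm
mid-season: 0.67 × 4.78 × 45 = 144.12 mm
late-season: 0.69 × 3.46 × 50 = 119.37 mm
Seasonal total = 321.70 mm

322 mm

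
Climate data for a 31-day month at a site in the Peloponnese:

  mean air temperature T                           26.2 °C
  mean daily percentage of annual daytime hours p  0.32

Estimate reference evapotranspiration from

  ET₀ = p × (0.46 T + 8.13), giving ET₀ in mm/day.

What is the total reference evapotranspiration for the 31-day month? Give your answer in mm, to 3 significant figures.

ET₀ = 0.32 × (0.46 × 26.2 + 8.13) = 0.32 × 20.182 = 6.4582 mm/d
Monthly total = 6.4582 × 31 = 200.204 mm

200 mm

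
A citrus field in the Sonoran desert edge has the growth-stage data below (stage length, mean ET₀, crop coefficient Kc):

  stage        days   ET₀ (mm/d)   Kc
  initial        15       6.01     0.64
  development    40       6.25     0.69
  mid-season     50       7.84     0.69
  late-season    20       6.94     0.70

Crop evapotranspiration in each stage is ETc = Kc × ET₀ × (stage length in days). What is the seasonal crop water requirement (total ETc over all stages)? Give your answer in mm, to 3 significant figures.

initial: 0.64 × 6.01 × 15 = 57.70 mm
development: 0.69 × 6.25 × 40 = 172.50 mm
mid-season: 0.69 × 7.84 × 50 = 270.48 mm
late-season: 0.70 × 6.94 × 20 = 97.16 mm
Seasonal total = 597.84 mm

598 mm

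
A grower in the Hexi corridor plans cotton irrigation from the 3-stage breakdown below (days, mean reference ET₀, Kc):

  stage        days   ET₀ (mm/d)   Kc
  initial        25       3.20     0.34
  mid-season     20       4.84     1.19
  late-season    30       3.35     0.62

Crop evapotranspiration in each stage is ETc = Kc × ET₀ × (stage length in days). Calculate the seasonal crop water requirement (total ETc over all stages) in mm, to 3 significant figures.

initial: 0.34 × 3.20 × 25 = 27.20 mm
mid-season: 1.19 × 4.84 × 20 = 115.19 mm
late-season: 0.62 × 3.35 × 30 = 62.31 mm
Seasonal total = 204.70 mm

205 mm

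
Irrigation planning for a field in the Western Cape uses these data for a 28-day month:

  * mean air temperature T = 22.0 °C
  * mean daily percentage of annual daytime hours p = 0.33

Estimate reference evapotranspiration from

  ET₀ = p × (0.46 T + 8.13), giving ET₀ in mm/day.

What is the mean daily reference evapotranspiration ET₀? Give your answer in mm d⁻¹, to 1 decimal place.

6.0 mm d⁻¹

ET₀ = 0.33 × (0.46 × 22.0 + 8.13) = 0.33 × 18.250 = 6.0225 mm/d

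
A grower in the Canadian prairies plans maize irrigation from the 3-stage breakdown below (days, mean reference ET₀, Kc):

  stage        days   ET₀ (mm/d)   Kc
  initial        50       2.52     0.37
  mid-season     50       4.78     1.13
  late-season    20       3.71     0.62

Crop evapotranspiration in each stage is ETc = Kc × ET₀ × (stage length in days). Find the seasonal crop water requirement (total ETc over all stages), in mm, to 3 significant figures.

initial: 0.37 × 2.52 × 50 = 46.62 mm
mid-season: 1.13 × 4.78 × 50 = 270.07 mm
late-season: 0.62 × 3.71 × 20 = 46.00 mm
Seasonal total = 362.69 mm

363 mm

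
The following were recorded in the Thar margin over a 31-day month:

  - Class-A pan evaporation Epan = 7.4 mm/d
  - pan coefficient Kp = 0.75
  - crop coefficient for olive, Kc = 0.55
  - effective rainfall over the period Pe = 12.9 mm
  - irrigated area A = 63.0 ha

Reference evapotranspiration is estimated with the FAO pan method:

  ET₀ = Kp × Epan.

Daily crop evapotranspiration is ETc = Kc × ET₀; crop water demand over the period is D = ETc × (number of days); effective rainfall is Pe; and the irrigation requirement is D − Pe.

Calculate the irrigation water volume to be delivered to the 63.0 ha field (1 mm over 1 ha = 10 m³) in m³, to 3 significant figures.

51500 m³

ET₀ = 0.75 × 7.4 = 5.5500 mm/d
ETc = Kc × ET₀ = 0.55 × 5.5500 = 3.0525 mm/d
Crop demand D = ETc × 31 d = 3.0525 × 31 = 94.628 mm
D − Pe = 94.628 − 12.9 = 81.728 mm
Volume = 81.728 mm × 63.0 ha × 10 = 51488.6 m³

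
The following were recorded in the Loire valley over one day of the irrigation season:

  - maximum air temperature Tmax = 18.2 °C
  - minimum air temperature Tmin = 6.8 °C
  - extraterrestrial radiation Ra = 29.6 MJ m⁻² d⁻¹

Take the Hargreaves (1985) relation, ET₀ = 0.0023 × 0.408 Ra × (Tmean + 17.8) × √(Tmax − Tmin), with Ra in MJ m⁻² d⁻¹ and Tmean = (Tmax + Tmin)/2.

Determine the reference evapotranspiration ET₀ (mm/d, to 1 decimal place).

2.8 mm/d

Tmean = (18.2 + 6.8)/2 = 12.50 °C
0.408 Ra = 0.408 × 29.6 = 12.0768 mm/d equivalent
ET₀ = 0.0023 × 12.0768 × (12.50 + 17.8) × √11.4 = 0.0023 × 12.0768 × 30.30 × 3.3764 = 2.8417 mm/d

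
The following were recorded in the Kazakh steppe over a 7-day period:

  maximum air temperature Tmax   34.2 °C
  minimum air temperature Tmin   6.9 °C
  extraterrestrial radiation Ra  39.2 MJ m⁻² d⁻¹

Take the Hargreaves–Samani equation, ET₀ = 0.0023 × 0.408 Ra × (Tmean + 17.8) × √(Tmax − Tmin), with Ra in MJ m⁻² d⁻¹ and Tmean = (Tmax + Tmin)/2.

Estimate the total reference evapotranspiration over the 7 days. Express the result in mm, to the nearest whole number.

52 mm

Tmean = (34.2 + 6.9)/2 = 20.55 °C
0.408 Ra = 0.408 × 39.2 = 15.9936 mm/d equivalent
ET₀ = 0.0023 × 15.9936 × (20.55 + 17.8) × √27.3 = 0.0023 × 15.9936 × 38.35 × 5.2249 = 7.3708 mm/d
Over 7 days: 7.3708 × 7 = 51.596 mm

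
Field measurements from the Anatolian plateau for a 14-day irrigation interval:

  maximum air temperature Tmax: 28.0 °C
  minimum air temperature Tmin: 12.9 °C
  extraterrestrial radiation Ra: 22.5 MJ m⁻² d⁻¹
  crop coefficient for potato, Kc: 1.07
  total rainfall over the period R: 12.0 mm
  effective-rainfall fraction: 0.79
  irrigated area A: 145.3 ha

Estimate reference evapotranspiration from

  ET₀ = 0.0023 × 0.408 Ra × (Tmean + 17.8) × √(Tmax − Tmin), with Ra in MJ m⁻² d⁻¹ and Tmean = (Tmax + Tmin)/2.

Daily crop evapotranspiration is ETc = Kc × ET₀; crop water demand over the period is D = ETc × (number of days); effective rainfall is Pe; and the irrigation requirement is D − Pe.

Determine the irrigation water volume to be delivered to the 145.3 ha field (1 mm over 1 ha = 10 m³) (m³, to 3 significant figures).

Tmean = (28.0 + 12.9)/2 = 20.45 °C
0.408 Ra = 0.408 × 22.5 = 9.1800 mm/d equivalent
ET₀ = 0.0023 × 9.1800 × (20.45 + 17.8) × √15.1 = 0.0023 × 9.1800 × 38.25 × 3.8859 = 3.1383 mm/d
ETc = Kc × ET₀ = 1.07 × 3.1383 = 3.3580 mm/d
Crop demand D = ETc × 14 d = 3.3580 × 14 = 47.012 mm
Pe = 0.79 × 12.0 = 9.480 mm
D − Pe = 47.012 − 9.480 = 37.532 mm
Volume = 37.532 mm × 145.3 ha × 10 = 54534.0 m³

54500 m³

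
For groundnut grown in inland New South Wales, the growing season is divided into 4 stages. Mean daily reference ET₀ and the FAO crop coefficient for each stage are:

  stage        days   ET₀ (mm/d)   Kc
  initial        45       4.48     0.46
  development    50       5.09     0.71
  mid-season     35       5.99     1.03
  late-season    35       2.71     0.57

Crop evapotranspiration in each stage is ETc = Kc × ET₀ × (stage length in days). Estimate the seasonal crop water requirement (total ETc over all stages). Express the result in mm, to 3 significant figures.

initial: 0.46 × 4.48 × 45 = 92.74 mm
development: 0.71 × 5.09 × 50 = 180.70 mm
mid-season: 1.03 × 5.99 × 35 = 215.94 mm
late-season: 0.57 × 2.71 × 35 = 54.06 mm
Seasonal total = 543.44 mm

543 mm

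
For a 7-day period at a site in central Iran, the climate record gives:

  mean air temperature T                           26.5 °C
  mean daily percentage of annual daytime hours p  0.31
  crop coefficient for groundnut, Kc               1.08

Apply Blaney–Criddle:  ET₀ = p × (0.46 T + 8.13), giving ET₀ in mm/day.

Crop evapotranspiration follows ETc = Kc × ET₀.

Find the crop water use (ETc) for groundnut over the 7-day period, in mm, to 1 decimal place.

47.6 mm

ET₀ = 0.31 × (0.46 × 26.5 + 8.13) = 0.31 × 20.320 = 6.2992 mm/d
ETc = Kc × ET₀ = 1.08 × 6.2992 = 6.8031 mm/d
Over 7 days: 6.8031 × 7 = 47.622 mm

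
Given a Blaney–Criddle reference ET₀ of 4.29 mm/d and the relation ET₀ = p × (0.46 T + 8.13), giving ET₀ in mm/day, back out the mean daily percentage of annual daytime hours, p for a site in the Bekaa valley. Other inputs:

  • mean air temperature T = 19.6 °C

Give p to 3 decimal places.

p = ET₀ / (0.46 T + 8.13) = 4.29 / (0.46 × 19.6 + 8.13) = 4.29 / 17.146 = 0.2502

0.250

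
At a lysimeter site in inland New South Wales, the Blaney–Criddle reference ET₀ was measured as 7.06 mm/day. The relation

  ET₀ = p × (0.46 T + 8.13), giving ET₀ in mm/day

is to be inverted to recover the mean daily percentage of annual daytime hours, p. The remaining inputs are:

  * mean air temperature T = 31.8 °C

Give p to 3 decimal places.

0.310

p = ET₀ / (0.46 T + 8.13) = 7.06 / (0.46 × 31.8 + 8.13) = 7.06 / 22.758 = 0.3102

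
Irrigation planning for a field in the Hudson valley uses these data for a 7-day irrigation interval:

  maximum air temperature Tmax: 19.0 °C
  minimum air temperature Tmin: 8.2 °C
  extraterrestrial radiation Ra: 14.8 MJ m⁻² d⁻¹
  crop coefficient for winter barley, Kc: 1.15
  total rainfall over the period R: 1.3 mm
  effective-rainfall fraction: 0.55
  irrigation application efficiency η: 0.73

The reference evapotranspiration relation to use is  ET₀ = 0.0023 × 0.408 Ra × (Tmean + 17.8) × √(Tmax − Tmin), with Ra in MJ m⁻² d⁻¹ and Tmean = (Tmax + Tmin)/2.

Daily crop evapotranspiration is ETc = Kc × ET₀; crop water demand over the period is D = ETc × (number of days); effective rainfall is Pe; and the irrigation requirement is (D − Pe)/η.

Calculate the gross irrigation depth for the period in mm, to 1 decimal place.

14.8 mm

Tmean = (19.0 + 8.2)/2 = 13.60 °C
0.408 Ra = 0.408 × 14.8 = 6.0384 mm/d equivalent
ET₀ = 0.0023 × 6.0384 × (13.60 + 17.8) × √10.8 = 0.0023 × 6.0384 × 31.40 × 3.2863 = 1.4331 mm/d
ETc = Kc × ET₀ = 1.15 × 1.4331 = 1.6481 mm/d
Crop demand D = ETc × 7 d = 1.6481 × 7 = 11.537 mm
Pe = 0.55 × 1.3 = 0.715 mm
D − Pe = 11.537 − 0.715 = 10.822 mm
Gross irrigation = 10.822 / 0.73 = 14.825 mm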